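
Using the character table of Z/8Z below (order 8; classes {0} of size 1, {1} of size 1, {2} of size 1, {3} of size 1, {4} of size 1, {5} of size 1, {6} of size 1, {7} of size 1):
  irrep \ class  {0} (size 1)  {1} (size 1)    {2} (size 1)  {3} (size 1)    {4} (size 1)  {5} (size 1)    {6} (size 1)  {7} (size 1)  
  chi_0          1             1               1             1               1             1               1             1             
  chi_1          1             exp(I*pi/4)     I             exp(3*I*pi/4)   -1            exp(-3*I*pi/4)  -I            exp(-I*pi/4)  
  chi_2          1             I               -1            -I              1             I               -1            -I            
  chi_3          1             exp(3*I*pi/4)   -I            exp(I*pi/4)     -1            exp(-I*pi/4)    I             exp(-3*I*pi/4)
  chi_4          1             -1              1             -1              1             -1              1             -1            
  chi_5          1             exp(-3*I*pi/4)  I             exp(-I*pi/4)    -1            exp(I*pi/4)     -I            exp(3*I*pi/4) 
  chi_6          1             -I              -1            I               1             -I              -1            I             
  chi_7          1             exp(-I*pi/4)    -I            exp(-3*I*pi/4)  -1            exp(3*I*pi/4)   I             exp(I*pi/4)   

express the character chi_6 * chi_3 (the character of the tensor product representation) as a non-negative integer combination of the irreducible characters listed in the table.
chi_6 tensor chi_3 = chi_1 (all other irreducibles have multiplicity 0).

Argument: The character of a tensor product is the pointwise product (chi_6 * chi_3)(C) = chi_6(C) * chi_3(C):
  {0}: (1)*(1), {1}: (-I)*(exp(3*I*pi/4)), {2}: (-1)*(-I), {3}: (I)*(exp(I*pi/4)), {4}: (1)*(-1), {5}: (-I)*(exp(-I*pi/4)), {6}: (-1)*(I), {7}: (I)*(exp(-3*I*pi/4))
so (chi_6 * chi_3) takes values
  {0} -> 1, {1} -> -exp(-3*I*pi/4), {2} -> I, {3} -> exp(3*I*pi/4), {4} -> -1, {5} -> -exp(I*pi/4), {6} -> -I, {7} -> exp(-I*pi/4).
Now take the inner product of this character with each irreducible chi from the table, <chi_6*chi_3, chi> = (1/8) sum_C |C| (chi_6*chi_3)(C) conj(chi(C)):
  <chi_6*chi_3, chi_0> = (1/8)[1*(1)*conj(1) + 1*(-exp(-3*I*pi/4))*conj(1) + 1*(I)*conj(1) + 1*(exp(3*I*pi/4))*conj(1) + 1*(-1)*conj(1) + 1*(-exp(I*pi/4))*conj(1) + 1*(-I)*conj(1) + 1*(exp(-I*pi/4))*conj(1)]
      = (1/8)[(1) + (-exp(-3*I*pi/4)) + (I) + (exp(3*I*pi/4)) + (-1) + (-exp(I*pi/4)) + (-I) + (exp(-I*pi/4))] = 0/8 = 0
  <chi_6*chi_3, chi_1> = (1/8)[1*(1)*conj(1) + 1*(-exp(-3*I*pi/4))*conj(exp(I*pi/4)) + 1*(I)*conj(I) + 1*(exp(3*I*pi/4))*conj(exp(3*I*pi/4)) + 1*(-1)*conj(-1) + 1*(-exp(I*pi/4))*conj(exp(-3*I*pi/4)) + 1*(-I)*conj(-I) + 1*(exp(-I*pi/4))*conj(exp(-I*pi/4))]
      = (1/8)[(1) + (1) + (1) + (1) + (1) + (1) + (1) + (1)] = 8/8 = 1
  <chi_6*chi_3, chi_2> = (1/8)[1*(1)*conj(1) + 1*(-exp(-3*I*pi/4))*conj(I) + 1*(I)*conj(-1) + 1*(exp(3*I*pi/4))*conj(-I) + 1*(-1)*conj(1) + 1*(-exp(I*pi/4))*conj(I) + 1*(-I)*conj(-1) + 1*(exp(-I*pi/4))*conj(-I)]
      = (1/8)[(1) + (exp(-I*pi/4)) + (-I) + (exp(-3*I*pi/4)) + (-1) + (exp(3*I*pi/4)) + (I) + (exp(I*pi/4))] = 0/8 = 0
  <chi_6*chi_3, chi_3> = (1/8)[1*(1)*conj(1) + 1*(-exp(-3*I*pi/4))*conj(exp(3*I*pi/4)) + 1*(I)*conj(-I) + 1*(exp(3*I*pi/4))*conj(exp(I*pi/4)) + 1*(-1)*conj(-1) + 1*(-exp(I*pi/4))*conj(exp(-I*pi/4)) + 1*(-I)*conj(I) + 1*(exp(-I*pi/4))*conj(exp(-3*I*pi/4))]
      = (1/8)[(1) + (-I) + (-1) + (I) + (1) + (-I) + (-1) + (I)] = 0/8 = 0
  <chi_6*chi_3, chi_4> = (1/8)[1*(1)*conj(1) + 1*(-exp(-3*I*pi/4))*conj(-1) + 1*(I)*conj(1) + 1*(exp(3*I*pi/4))*conj(-1) + 1*(-1)*conj(1) + 1*(-exp(I*pi/4))*conj(-1) + 1*(-I)*conj(1) + 1*(exp(-I*pi/4))*conj(-1)]
      = (1/8)[(1) + (exp(-3*I*pi/4)) + (I) + (-exp(3*I*pi/4)) + (-1) + (exp(I*pi/4)) + (-I) + (-exp(-I*pi/4))] = 0/8 = 0
  <chi_6*chi_3, chi_5> = (1/8)[1*(1)*conj(1) + 1*(-exp(-3*I*pi/4))*conj(exp(-3*I*pi/4)) + 1*(I)*conj(I) + 1*(exp(3*I*pi/4))*conj(exp(-I*pi/4)) + 1*(-1)*conj(-1) + 1*(-exp(I*pi/4))*conj(exp(I*pi/4)) + 1*(-I)*conj(-I) + 1*(exp(-I*pi/4))*conj(exp(3*I*pi/4))]
      = (1/8)[(1) + (-1) + (1) + (-1) + (1) + (-1) + (1) + (-1)] = 0/8 = 0
  <chi_6*chi_3, chi_6> = (1/8)[1*(1)*conj(1) + 1*(-exp(-3*I*pi/4))*conj(-I) + 1*(I)*conj(-1) + 1*(exp(3*I*pi/4))*conj(I) + 1*(-1)*conj(1) + 1*(-exp(I*pi/4))*conj(-I) + 1*(-I)*conj(-1) + 1*(exp(-I*pi/4))*conj(I)]
      = (1/8)[(1) + (-exp(-I*pi/4)) + (-I) + (-exp(-3*I*pi/4)) + (-1) + (-exp(3*I*pi/4)) + (I) + (-exp(I*pi/4))] = 0/8 = 0
  <chi_6*chi_3, chi_7> = (1/8)[1*(1)*conj(1) + 1*(-exp(-3*I*pi/4))*conj(exp(-I*pi/4)) + 1*(I)*conj(-I) + 1*(exp(3*I*pi/4))*conj(exp(-3*I*pi/4)) + 1*(-1)*conj(-1) + 1*(-exp(I*pi/4))*conj(exp(3*I*pi/4)) + 1*(-I)*conj(I) + 1*(exp(-I*pi/4))*conj(exp(I*pi/4))]
      = (1/8)[(1) + (I) + (-1) + (-I) + (1) + (I) + (-1) + (-I)] = 0/8 = 0
(Exp terms are combined using exp(i*s)*conj(exp(i*t)) = exp(i*(s-t)), and sums of them are collapsed using the identity that for every m > 1 the m distinct m-th roots of unity sum to 0, e.g. 1 + exp(2*I*pi/3) + exp(-2*I*pi/3) = 0.)
Hence the multiplicities are chi_1: 1. Dimension check: dim(chi_6)*dim(chi_3) = 1*1 = 1 and sum (mult * dim) = 1*1 = 1.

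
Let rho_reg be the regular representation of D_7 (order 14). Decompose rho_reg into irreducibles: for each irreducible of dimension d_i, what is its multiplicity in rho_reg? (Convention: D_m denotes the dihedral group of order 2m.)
Each irreducible V_i of dimension d_i appears with multiplicity d_i, i.e. rho_reg = (direct sum over all irreducibles V_i) d_i V_i. The irreducible dimensions for D_7 are 1, 1, 2, 2, 2: 2 irreducibles of dimension 1, each with multiplicity 1; 3 irreducibles of dimension 2, each with multiplicity 2. Total dimension 2*1*1 + 3*2*2 = 14 = |G|.

Details: General theorem: in the regular representation of a finite group G, each irreducible appears with multiplicity equal to its dimension. Check: dim(rho_reg) = sum d_i^2 = 1 + 1 + 4 + 4 + 4 = 14 = |G|.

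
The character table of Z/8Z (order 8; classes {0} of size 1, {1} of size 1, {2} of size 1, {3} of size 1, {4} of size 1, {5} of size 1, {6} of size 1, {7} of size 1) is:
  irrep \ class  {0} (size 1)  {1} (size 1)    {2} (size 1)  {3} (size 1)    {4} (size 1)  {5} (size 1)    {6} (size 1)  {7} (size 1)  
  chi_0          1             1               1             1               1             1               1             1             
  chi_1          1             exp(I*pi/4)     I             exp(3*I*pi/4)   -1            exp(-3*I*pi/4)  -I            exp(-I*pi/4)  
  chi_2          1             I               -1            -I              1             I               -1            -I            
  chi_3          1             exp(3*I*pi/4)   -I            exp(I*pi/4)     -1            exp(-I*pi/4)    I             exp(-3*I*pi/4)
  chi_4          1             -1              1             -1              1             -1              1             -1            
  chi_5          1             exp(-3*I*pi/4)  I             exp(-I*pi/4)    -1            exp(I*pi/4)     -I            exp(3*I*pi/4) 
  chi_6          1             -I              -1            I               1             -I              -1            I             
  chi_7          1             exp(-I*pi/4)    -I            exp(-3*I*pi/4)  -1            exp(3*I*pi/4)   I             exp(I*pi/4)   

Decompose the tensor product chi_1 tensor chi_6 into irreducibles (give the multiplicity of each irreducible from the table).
chi_1 tensor chi_6 = chi_7 (all other irreducibles have multiplicity 0).

Justification: The character of a tensor product is the pointwise product (chi_1 * chi_6)(C) = chi_1(C) * chi_6(C):
  {0}: (1)*(1), {1}: (exp(I*pi/4))*(-I), {2}: (I)*(-1), {3}: (exp(3*I*pi/4))*(I), {4}: (-1)*(1), {5}: (exp(-3*I*pi/4))*(-I), {6}: (-I)*(-1), {7}: (exp(-I*pi/4))*(I)
so (chi_1 * chi_6) takes values
  {0} -> 1, {1} -> -exp(3*I*pi/4), {2} -> -I, {3} -> exp(-3*I*pi/4), {4} -> -1, {5} -> -exp(-I*pi/4), {6} -> I, {7} -> exp(I*pi/4).
Now take the inner product of this character with each irreducible chi from the table, <chi_1*chi_6, chi> = (1/8) sum_C |C| (chi_1*chi_6)(C) conj(chi(C)):
  <chi_1*chi_6, chi_0> = (1/8)[1*(1)*conj(1) + 1*(-exp(3*I*pi/4))*conj(1) + 1*(-I)*conj(1) + 1*(exp(-3*I*pi/4))*conj(1) + 1*(-1)*conj(1) + 1*(-exp(-I*pi/4))*conj(1) + 1*(I)*conj(1) + 1*(exp(I*pi/4))*conj(1)]
      = (1/8)[(1) + (-exp(3*I*pi/4)) + (-I) + (exp(-3*I*pi/4)) + (-1) + (-exp(-I*pi/4)) + (I) + (exp(I*pi/4))] = 0/8 = 0
  <chi_1*chi_6, chi_1> = (1/8)[1*(1)*conj(1) + 1*(-exp(3*I*pi/4))*conj(exp(I*pi/4)) + 1*(-I)*conj(I) + 1*(exp(-3*I*pi/4))*conj(exp(3*I*pi/4)) + 1*(-1)*conj(-1) + 1*(-exp(-I*pi/4))*conj(exp(-3*I*pi/4)) + 1*(I)*conj(-I) + 1*(exp(I*pi/4))*conj(exp(-I*pi/4))]
      = (1/8)[(1) + (-I) + (-1) + (I) + (1) + (-I) + (-1) + (I)] = 0/8 = 0
  <chi_1*chi_6, chi_2> = (1/8)[1*(1)*conj(1) + 1*(-exp(3*I*pi/4))*conj(I) + 1*(-I)*conj(-1) + 1*(exp(-3*I*pi/4))*conj(-I) + 1*(-1)*conj(1) + 1*(-exp(-I*pi/4))*conj(I) + 1*(I)*conj(-1) + 1*(exp(I*pi/4))*conj(-I)]
      = (1/8)[(1) + (exp(-3*I*pi/4)) + (I) + (exp(-I*pi/4)) + (-1) + (exp(I*pi/4)) + (-I) + (exp(3*I*pi/4))] = 0/8 = 0
  <chi_1*chi_6, chi_3> = (1/8)[1*(1)*conj(1) + 1*(-exp(3*I*pi/4))*conj(exp(3*I*pi/4)) + 1*(-I)*conj(-I) + 1*(exp(-3*I*pi/4))*conj(exp(I*pi/4)) + 1*(-1)*conj(-1) + 1*(-exp(-I*pi/4))*conj(exp(-I*pi/4)) + 1*(I)*conj(I) + 1*(exp(I*pi/4))*conj(exp(-3*I*pi/4))]
      = (1/8)[(1) + (-1) + (1) + (-1) + (1) + (-1) + (1) + (-1)] = 0/8 = 0
  <chi_1*chi_6, chi_4> = (1/8)[1*(1)*conj(1) + 1*(-exp(3*I*pi/4))*conj(-1) + 1*(-I)*conj(1) + 1*(exp(-3*I*pi/4))*conj(-1) + 1*(-1)*conj(1) + 1*(-exp(-I*pi/4))*conj(-1) + 1*(I)*conj(1) + 1*(exp(I*pi/4))*conj(-1)]
      = (1/8)[(1) + (exp(3*I*pi/4)) + (-I) + (-exp(-3*I*pi/4)) + (-1) + (exp(-I*pi/4)) + (I) + (-exp(I*pi/4))] = 0/8 = 0
  <chi_1*chi_6, chi_5> = (1/8)[1*(1)*conj(1) + 1*(-exp(3*I*pi/4))*conj(exp(-3*I*pi/4)) + 1*(-I)*conj(I) + 1*(exp(-3*I*pi/4))*conj(exp(-I*pi/4)) + 1*(-1)*conj(-1) + 1*(-exp(-I*pi/4))*conj(exp(I*pi/4)) + 1*(I)*conj(-I) + 1*(exp(I*pi/4))*conj(exp(3*I*pi/4))]
      = (1/8)[(1) + (I) + (-1) + (-I) + (1) + (I) + (-1) + (-I)] = 0/8 = 0
  <chi_1*chi_6, chi_6> = (1/8)[1*(1)*conj(1) + 1*(-exp(3*I*pi/4))*conj(-I) + 1*(-I)*conj(-1) + 1*(exp(-3*I*pi/4))*conj(I) + 1*(-1)*conj(1) + 1*(-exp(-I*pi/4))*conj(-I) + 1*(I)*conj(-1) + 1*(exp(I*pi/4))*conj(I)]
      = (1/8)[(1) + (-exp(-3*I*pi/4)) + (I) + (-exp(-I*pi/4)) + (-1) + (-exp(I*pi/4)) + (-I) + (-exp(3*I*pi/4))] = 0/8 = 0
  <chi_1*chi_6, chi_7> = (1/8)[1*(1)*conj(1) + 1*(-exp(3*I*pi/4))*conj(exp(-I*pi/4)) + 1*(-I)*conj(-I) + 1*(exp(-3*I*pi/4))*conj(exp(-3*I*pi/4)) + 1*(-1)*conj(-1) + 1*(-exp(-I*pi/4))*conj(exp(3*I*pi/4)) + 1*(I)*conj(I) + 1*(exp(I*pi/4))*conj(exp(I*pi/4))]
      = (1/8)[(1) + (1) + (1) + (1) + (1) + (1) + (1) + (1)] = 8/8 = 1
(Exp terms are combined using exp(i*s)*conj(exp(i*t)) = exp(i*(s-t)), and sums of them are collapsed using the identity that for every m > 1 the m distinct m-th roots of unity sum to 0, e.g. 1 + exp(2*I*pi/3) + exp(-2*I*pi/3) = 0.)
Hence the multiplicities are chi_7: 1. Dimension check: dim(chi_1)*dim(chi_6) = 1*1 = 1 and sum (mult * dim) = 1*1 = 1.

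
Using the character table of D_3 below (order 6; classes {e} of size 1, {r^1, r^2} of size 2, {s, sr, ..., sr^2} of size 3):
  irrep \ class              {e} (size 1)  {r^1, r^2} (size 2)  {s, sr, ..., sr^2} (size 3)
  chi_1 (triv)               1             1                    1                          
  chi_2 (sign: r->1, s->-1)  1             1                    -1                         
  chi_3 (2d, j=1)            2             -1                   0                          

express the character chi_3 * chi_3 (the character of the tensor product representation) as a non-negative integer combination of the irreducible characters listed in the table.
chi_3 tensor chi_3 = chi_1 + chi_2 + chi_3 (all other irreducibles have multiplicity 0).

Solution. The character of a tensor product is the pointwise product (chi_3 * chi_3)(C) = chi_3(C) * chi_3(C):
  {e}: (2)*(2), {r^1, r^2}: (-1)*(-1), {s, sr, ..., sr^2}: (0)*(0)
so (chi_3 * chi_3) takes values
  {e} -> 4, {r^1, r^2} -> 1, {s, sr, ..., sr^2} -> 0.
Now take the inner product of this character with each irreducible chi from the table, <chi_3*chi_3, chi> = (1/6) sum_C |C| (chi_3*chi_3)(C) conj(chi(C)):
  <chi_3*chi_3, chi_1> = (1/6)[1*(4)*conj(1) + 2*(1)*conj(1) + 3*(0)*conj(1)]
      = (1/6)[(4) + (2) + (0)] = 6/6 = 1
  <chi_3*chi_3, chi_2> = (1/6)[1*(4)*conj(1) + 2*(1)*conj(1) + 3*(0)*conj(-1)]
      = (1/6)[(4) + (2) + (0)] = 6/6 = 1
  <chi_3*chi_3, chi_3> = (1/6)[1*(4)*conj(2) + 2*(1)*conj(-1) + 3*(0)*conj(0)]
      = (1/6)[(8) + (-2) + (0)] = 6/6 = 1
Hence the multiplicities are chi_1: 1, chi_2: 1, chi_3: 1. Dimension check: dim(chi_3)*dim(chi_3) = 2*2 = 4 and sum (mult * dim) = 1*1 + 1*1 + 1*2 = 4.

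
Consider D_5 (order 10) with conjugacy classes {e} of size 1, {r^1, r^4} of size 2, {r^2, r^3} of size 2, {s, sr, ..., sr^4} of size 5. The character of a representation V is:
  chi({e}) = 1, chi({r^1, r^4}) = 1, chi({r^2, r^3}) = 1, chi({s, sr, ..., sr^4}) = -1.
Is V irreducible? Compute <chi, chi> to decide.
Irreducible: <chi, chi> = 1.

Working: <chi, chi> = (1/|G|) sum_C |C| * |chi(C)|^2 = (1/10)[1*|1|^2 + 2*|1|^2 + 2*|1|^2 + 5*|-1|^2]
  = (1/10)[(1) + (2) + (2) + (5)] = 10/10 = 1.
A character is irreducible iff <chi, chi> = 1, so this representation is irreducible.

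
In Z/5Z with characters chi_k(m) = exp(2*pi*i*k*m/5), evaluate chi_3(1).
chi_3(1) = zeta_5^3 = exp(-4*I*pi/5)

Details: chi_3(1) = zeta_5^(3*1) = zeta_5^3. Since zeta_5^5 = 1, this equals zeta_5^3 = exp(2*pi*i*3/5) = exp(-4*I*pi/5).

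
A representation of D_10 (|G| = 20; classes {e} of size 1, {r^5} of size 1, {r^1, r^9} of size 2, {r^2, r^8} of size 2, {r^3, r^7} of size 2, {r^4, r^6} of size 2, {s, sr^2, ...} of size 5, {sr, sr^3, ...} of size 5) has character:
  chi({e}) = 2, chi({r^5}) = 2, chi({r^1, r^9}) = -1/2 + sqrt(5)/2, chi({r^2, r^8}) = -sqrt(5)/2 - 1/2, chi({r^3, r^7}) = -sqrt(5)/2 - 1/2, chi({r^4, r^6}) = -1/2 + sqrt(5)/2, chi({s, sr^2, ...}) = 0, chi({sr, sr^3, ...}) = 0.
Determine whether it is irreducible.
Irreducible: <chi, chi> = 1.

Working: <chi, chi> = (1/|G|) sum_C |C| * |chi(C)|^2 = (1/20)[1*|2|^2 + 1*|2|^2 + 2*|-1/2 + sqrt(5)/2|^2 + 2*|-sqrt(5)/2 - 1/2|^2 + 2*|-sqrt(5)/2 - 1/2|^2 + 2*|-1/2 + sqrt(5)/2|^2 + 5*|0|^2 + 5*|0|^2]
  = (1/20)[(4) + (4) + (3 - sqrt(5)) + (sqrt(5) + 3) + (sqrt(5) + 3) + (3 - sqrt(5)) + (0) + (0)] = 20/20 = 1.
A character is irreducible iff <chi, chi> = 1, so this representation is irreducible.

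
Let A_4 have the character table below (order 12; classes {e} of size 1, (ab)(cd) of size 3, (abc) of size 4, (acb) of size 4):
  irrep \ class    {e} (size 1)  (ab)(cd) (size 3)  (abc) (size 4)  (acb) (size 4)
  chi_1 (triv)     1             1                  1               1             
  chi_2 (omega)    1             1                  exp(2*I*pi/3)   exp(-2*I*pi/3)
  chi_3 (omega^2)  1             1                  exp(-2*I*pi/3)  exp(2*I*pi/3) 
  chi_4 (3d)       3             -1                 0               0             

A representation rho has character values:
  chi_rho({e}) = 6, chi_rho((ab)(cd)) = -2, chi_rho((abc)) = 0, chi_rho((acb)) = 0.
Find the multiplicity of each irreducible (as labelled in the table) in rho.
Multiplicities: chi_1: 0, chi_2: 0, chi_3: 0, chi_4: 2.

Why: Use <chi_rho, chi> = (1/|G|) sum_C |C| * chi_rho(C) * conj(chi(C)) with |G| = 12 for each irreducible chi in the table:
  <chi_rho, chi_1> = (1/12)[1*(6)*conj(1) + 3*(-2)*conj(1) + 4*(0)*conj(1) + 4*(0)*conj(1)]
      = (1/12)[(6) + (-6) + (0) + (0)] = 0/12 = 0
  <chi_rho, chi_2> = (1/12)[1*(6)*conj(1) + 3*(-2)*conj(1) + 4*(0)*conj(exp(2*I*pi/3)) + 4*(0)*conj(exp(-2*I*pi/3))]
      = (1/12)[(6) + (-6) + (0) + (0)] = 0/12 = 0
  <chi_rho, chi_3> = (1/12)[1*(6)*conj(1) + 3*(-2)*conj(1) + 4*(0)*conj(exp(-2*I*pi/3)) + 4*(0)*conj(exp(2*I*pi/3))]
      = (1/12)[(6) + (-6) + (0) + (0)] = 0/12 = 0
  <chi_rho, chi_4> = (1/12)[1*(6)*conj(3) + 3*(-2)*conj(-1) + 4*(0)*conj(0) + 4*(0)*conj(0)]
      = (1/12)[(18) + (6) + (0) + (0)] = 24/12 = 2
(Exp terms are combined using exp(i*s)*conj(exp(i*t)) = exp(i*(s-t)), and sums of them are collapsed using the identity that for every m > 1 the m distinct m-th roots of unity sum to 0, e.g. 1 + exp(2*I*pi/3) + exp(-2*I*pi/3) = 0.)
Dimension check: dim(rho) = sum (mult * dim) = 0*1 + 0*1 + 0*1 + 2*3 = 6 = chi_rho(e) = 6.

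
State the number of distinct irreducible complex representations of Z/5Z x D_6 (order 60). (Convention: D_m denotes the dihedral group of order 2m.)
30

Derivation: The number of irreducible complex representations of a finite group equals its number of conjugacy classes. For a direct product, #classes(G x H) = #classes(G) * #classes(H). Z/5Z has 5 classes (abelian), D_6 has 6 classes, so 5 * 6 = 30, so Z/5Z x D_6 (order 60) has exactly 30 irreducible complex representations.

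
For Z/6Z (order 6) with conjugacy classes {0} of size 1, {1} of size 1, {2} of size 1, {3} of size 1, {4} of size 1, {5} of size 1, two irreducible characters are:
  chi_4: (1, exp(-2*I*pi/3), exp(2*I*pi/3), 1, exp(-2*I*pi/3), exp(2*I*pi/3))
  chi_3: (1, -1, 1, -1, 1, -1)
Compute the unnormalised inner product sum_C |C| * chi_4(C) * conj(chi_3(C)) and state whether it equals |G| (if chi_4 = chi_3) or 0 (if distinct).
Sum = 0; so <chi_4, chi_3> = 0 (distinct irreducibles are orthogonal).

Working: Compute term by term over conjugacy classes (|C| * chi_4(C) * conj(chi_3(C))):
  1*(1)*conj(1) + 1*(exp(-2*I*pi/3))*conj(-1) + 1*(exp(2*I*pi/3))*conj(1) + 1*(1)*conj(-1) + 1*(exp(-2*I*pi/3))*conj(1) + 1*(exp(2*I*pi/3))*conj(-1)
  = (1) + (-exp(-2*I*pi/3)) + (exp(2*I*pi/3)) + (-1) + (exp(-2*I*pi/3)) + (-exp(2*I*pi/3))
  = 0.
(Exp terms are combined using exp(i*s)*conj(exp(i*t)) = exp(i*(s-t)), and sums of them are collapsed using the identity that for every m > 1 the m distinct m-th roots of unity sum to 0, e.g. 1 + exp(2*I*pi/3) + exp(-2*I*pi/3) = 0.)
Dividing by |G| = 6 gives 0/6 = 0, matching the row-orthogonality relation <chi_4, chi_3> = [chi_4 = chi_3].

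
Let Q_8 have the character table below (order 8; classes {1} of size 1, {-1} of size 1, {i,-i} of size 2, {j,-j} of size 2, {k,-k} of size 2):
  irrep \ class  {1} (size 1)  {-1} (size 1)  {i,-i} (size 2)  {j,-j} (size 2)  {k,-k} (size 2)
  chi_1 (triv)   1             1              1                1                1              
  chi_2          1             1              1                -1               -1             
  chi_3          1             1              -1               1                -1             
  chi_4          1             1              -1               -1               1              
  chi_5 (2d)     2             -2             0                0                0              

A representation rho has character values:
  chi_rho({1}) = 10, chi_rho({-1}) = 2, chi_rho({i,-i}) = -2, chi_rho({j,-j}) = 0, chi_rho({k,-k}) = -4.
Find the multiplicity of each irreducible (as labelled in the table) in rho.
Multiplicities: chi_1: 0, chi_2: 2, chi_3: 3, chi_4: 1, chi_5: 2.

Use <chi_rho, chi> = (1/|G|) sum_C |C| * chi_rho(C) * conj(chi(C)) with |G| = 8 for each irreducible chi in the table:
  <chi_rho, chi_1> = (1/8)[1*(10)*conj(1) + 1*(2)*conj(1) + 2*(-2)*conj(1) + 2*(0)*conj(1) + 2*(-4)*conj(1)]
      = (1/8)[(10) + (2) + (-4) + (0) + (-8)] = 0/8 = 0
  <chi_rho, chi_2> = (1/8)[1*(10)*conj(1) + 1*(2)*conj(1) + 2*(-2)*conj(1) + 2*(0)*conj(-1) + 2*(-4)*conj(-1)]
      = (1/8)[(10) + (2) + (-4) + (0) + (8)] = 16/8 = 2
  <chi_rho, chi_3> = (1/8)[1*(10)*conj(1) + 1*(2)*conj(1) + 2*(-2)*conj(-1) + 2*(0)*conj(1) + 2*(-4)*conj(-1)]
      = (1/8)[(10) + (2) + (4) + (0) + (8)] = 24/8 = 3
  <chi_rho, chi_4> = (1/8)[1*(10)*conj(1) + 1*(2)*conj(1) + 2*(-2)*conj(-1) + 2*(0)*conj(-1) + 2*(-4)*conj(1)]
      = (1/8)[(10) + (2) + (4) + (0) + (-8)] = 8/8 = 1
  <chi_rho, chi_5> = (1/8)[1*(10)*conj(2) + 1*(2)*conj(-2) + 2*(-2)*conj(0) + 2*(0)*conj(0) + 2*(-4)*conj(0)]
      = (1/8)[(20) + (-4) + (0) + (0) + (0)] = 16/8 = 2
Dimension check: dim(rho) = sum (mult * dim) = 0*1 + 2*1 + 3*1 + 1*1 + 2*2 = 10 = chi_rho(e) = 10.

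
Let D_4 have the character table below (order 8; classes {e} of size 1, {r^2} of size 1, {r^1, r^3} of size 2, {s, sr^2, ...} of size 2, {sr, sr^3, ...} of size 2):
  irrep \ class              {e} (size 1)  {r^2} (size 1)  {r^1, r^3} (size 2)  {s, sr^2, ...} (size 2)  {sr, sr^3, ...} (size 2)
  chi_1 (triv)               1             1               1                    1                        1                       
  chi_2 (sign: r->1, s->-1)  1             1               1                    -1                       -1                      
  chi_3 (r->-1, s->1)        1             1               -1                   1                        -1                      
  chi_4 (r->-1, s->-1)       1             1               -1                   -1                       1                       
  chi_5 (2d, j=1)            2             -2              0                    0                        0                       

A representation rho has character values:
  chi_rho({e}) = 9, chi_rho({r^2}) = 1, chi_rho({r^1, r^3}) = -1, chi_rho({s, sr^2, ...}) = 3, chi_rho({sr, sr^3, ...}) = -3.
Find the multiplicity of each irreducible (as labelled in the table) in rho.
Multiplicities: chi_1: 1, chi_2: 1, chi_3: 3, chi_4: 0, chi_5: 2.

Argument: Use <chi_rho, chi> = (1/|G|) sum_C |C| * chi_rho(C) * conj(chi(C)) with |G| = 8 for each irreducible chi in the table:
  <chi_rho, chi_1> = (1/8)[1*(9)*conj(1) + 1*(1)*conj(1) + 2*(-1)*conj(1) + 2*(3)*conj(1) + 2*(-3)*conj(1)]
      = (1/8)[(9) + (1) + (-2) + (6) + (-6)] = 8/8 = 1
  <chi_rho, chi_2> = (1/8)[1*(9)*conj(1) + 1*(1)*conj(1) + 2*(-1)*conj(1) + 2*(3)*conj(-1) + 2*(-3)*conj(-1)]
      = (1/8)[(9) + (1) + (-2) + (-6) + (6)] = 8/8 = 1
  <chi_rho, chi_3> = (1/8)[1*(9)*conj(1) + 1*(1)*conj(1) + 2*(-1)*conj(-1) + 2*(3)*conj(1) + 2*(-3)*conj(-1)]
      = (1/8)[(9) + (1) + (2) + (6) + (6)] = 24/8 = 3
  <chi_rho, chi_4> = (1/8)[1*(9)*conj(1) + 1*(1)*conj(1) + 2*(-1)*conj(-1) + 2*(3)*conj(-1) + 2*(-3)*conj(1)]
      = (1/8)[(9) + (1) + (2) + (-6) + (-6)] = 0/8 = 0
  <chi_rho, chi_5> = (1/8)[1*(9)*conj(2) + 1*(1)*conj(-2) + 2*(-1)*conj(0) + 2*(3)*conj(0) + 2*(-3)*conj(0)]
      = (1/8)[(18) + (-2) + (0) + (0) + (0)] = 16/8 = 2
Dimension check: dim(rho) = sum (mult * dim) = 1*1 + 1*1 + 3*1 + 0*1 + 2*2 = 9 = chi_rho(e) = 9.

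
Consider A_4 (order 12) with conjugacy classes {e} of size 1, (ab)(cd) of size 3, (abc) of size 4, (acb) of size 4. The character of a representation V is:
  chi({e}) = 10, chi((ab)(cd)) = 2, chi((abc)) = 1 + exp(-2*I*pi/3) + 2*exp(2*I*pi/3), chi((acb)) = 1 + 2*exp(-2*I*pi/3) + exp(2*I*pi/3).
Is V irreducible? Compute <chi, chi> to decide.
Not irreducible (reducible): <chi, chi> = 10 > 1.

Proof sketch: <chi, chi> = (1/|G|) sum_C |C| * |chi(C)|^2 = (1/12)[1*|10|^2 + 3*|2|^2 + 4*|1 + exp(-2*I*pi/3) + 2*exp(2*I*pi/3)|^2 + 4*|1 + 2*exp(-2*I*pi/3) + exp(2*I*pi/3)|^2]
  = (1/12)[(100) + (12) + (4) + (4)] = 120/12 = 10.
(Exp terms are combined using exp(i*s)*conj(exp(i*t)) = exp(i*(s-t)), and sums of them are collapsed using the identity that for every m > 1 the m distinct m-th roots of unity sum to 0, e.g. 1 + exp(2*I*pi/3) + exp(-2*I*pi/3) = 0.)
A character is irreducible iff <chi, chi> = 1, so this representation is reducible.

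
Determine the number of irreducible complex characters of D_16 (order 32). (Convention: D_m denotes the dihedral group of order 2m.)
11

Working: The number of irreducible complex representations of a finite group equals its number of conjugacy classes. D_16 has 11 conjugacy classes (n/2 + 3 for n even), so D_16 (order 32) has exactly 11 irreducible complex representations.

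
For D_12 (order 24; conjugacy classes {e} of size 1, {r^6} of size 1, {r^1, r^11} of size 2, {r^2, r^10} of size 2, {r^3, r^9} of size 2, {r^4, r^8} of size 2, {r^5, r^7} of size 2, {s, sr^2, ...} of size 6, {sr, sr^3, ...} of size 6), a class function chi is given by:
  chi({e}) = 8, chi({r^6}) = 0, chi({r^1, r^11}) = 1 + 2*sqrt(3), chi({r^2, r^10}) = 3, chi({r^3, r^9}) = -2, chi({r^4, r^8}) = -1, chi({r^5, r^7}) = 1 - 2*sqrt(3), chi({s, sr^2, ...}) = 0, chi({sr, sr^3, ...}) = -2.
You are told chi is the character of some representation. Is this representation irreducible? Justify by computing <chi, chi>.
Not irreducible (reducible): <chi, chi> = 7 > 1.

Working: <chi, chi> = (1/|G|) sum_C |C| * |chi(C)|^2 = (1/24)[1*|8|^2 + 1*|0|^2 + 2*|1 + 2*sqrt(3)|^2 + 2*|3|^2 + 2*|-2|^2 + 2*|-1|^2 + 2*|1 - 2*sqrt(3)|^2 + 6*|0|^2 + 6*|-2|^2]
  = (1/24)[(64) + (0) + (8*sqrt(3) + 26) + (18) + (8) + (2) + (26 - 8*sqrt(3)) + (0) + (24)] = 168/24 = 7.
A character is irreducible iff <chi, chi> = 1, so this representation is reducible.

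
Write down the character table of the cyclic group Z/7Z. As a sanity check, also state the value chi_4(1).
Character table of Z/7Z (irreps indexed chi_0,...,chi_6 with chi_k(m) = zeta_7^(k*m), zeta_7 = exp(2*pi*i/7)):
  irrep \ class  {0} (size 1)  {1} (size 1)    {2} (size 1)    {3} (size 1)    {4} (size 1)    {5} (size 1)    {6} (size 1)  
  chi_0          1             1               1               1               1               1               1             
  chi_1          1             exp(2*I*pi/7)   exp(4*I*pi/7)   exp(6*I*pi/7)   exp(-6*I*pi/7)  exp(-4*I*pi/7)  exp(-2*I*pi/7)
  chi_2          1             exp(4*I*pi/7)   exp(-6*I*pi/7)  exp(-2*I*pi/7)  exp(2*I*pi/7)   exp(6*I*pi/7)   exp(-4*I*pi/7)
  chi_3          1             exp(6*I*pi/7)   exp(-2*I*pi/7)  exp(4*I*pi/7)   exp(-4*I*pi/7)  exp(2*I*pi/7)   exp(-6*I*pi/7)
  chi_4          1             exp(-6*I*pi/7)  exp(2*I*pi/7)   exp(-4*I*pi/7)  exp(4*I*pi/7)   exp(-2*I*pi/7)  exp(6*I*pi/7) 
  chi_5          1             exp(-4*I*pi/7)  exp(6*I*pi/7)   exp(2*I*pi/7)   exp(-2*I*pi/7)  exp(-6*I*pi/7)  exp(4*I*pi/7) 
  chi_6          1             exp(-2*I*pi/7)  exp(-4*I*pi/7)  exp(-6*I*pi/7)  exp(6*I*pi/7)   exp(4*I*pi/7)   exp(2*I*pi/7) 

Spot check: chi_4(1) = zeta_7^(4*1) = zeta_7^4 = exp(-6*I*pi/7).

Working: Z/7Z is abelian, so all 7 irreducible complex representations are 1-dimensional. They are given by chi_k(m) = zeta_7^(k*m) for k = 0,...,6. Row orthogonality: sum_m chi_k(m) conj(chi_l(m)) = 7 * [k = l].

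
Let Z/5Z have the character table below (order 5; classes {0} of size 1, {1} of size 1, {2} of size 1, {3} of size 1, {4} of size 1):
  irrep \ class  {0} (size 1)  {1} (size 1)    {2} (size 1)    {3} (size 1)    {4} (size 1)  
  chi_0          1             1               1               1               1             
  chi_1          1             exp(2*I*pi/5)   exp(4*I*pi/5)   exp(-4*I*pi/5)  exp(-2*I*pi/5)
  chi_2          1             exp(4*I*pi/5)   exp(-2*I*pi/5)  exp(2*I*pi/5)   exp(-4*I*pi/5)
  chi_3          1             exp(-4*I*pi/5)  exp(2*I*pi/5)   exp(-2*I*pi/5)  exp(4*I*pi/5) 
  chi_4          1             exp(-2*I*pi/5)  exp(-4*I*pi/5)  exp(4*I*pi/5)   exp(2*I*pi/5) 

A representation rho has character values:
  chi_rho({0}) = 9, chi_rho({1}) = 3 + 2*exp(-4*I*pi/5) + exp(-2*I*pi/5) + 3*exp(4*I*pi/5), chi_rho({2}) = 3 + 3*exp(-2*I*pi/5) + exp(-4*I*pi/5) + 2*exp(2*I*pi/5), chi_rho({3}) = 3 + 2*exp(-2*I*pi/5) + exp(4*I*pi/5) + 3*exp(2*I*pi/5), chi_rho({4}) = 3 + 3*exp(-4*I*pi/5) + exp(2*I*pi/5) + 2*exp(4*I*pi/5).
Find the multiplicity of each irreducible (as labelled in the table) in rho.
Multiplicities: chi_0: 3, chi_1: 0, chi_2: 3, chi_3: 2, chi_4: 1.

Explanation: Use <chi_rho, chi> = (1/|G|) sum_C |C| * chi_rho(C) * conj(chi(C)) with |G| = 5 for each irreducible chi in the table:
  <chi_rho, chi_0> = (1/5)[1*(9)*conj(1) + 1*(3 + 2*exp(-4*I*pi/5) + exp(-2*I*pi/5) + 3*exp(4*I*pi/5))*conj(1) + 1*(3 + 3*exp(-2*I*pi/5) + exp(-4*I*pi/5) + 2*exp(2*I*pi/5))*conj(1) + 1*(3 + 2*exp(-2*I*pi/5) + exp(4*I*pi/5) + 3*exp(2*I*pi/5))*conj(1) + 1*(3 + 3*exp(-4*I*pi/5) + exp(2*I*pi/5) + 2*exp(4*I*pi/5))*conj(1)]
      = (1/5)[(9) + (3 + 2*exp(-4*I*pi/5) + exp(-2*I*pi/5) + 3*exp(4*I*pi/5)) + (3 + 3*exp(-2*I*pi/5) + exp(-4*I*pi/5) + 2*exp(2*I*pi/5)) + (3 + 2*exp(-2*I*pi/5) + exp(4*I*pi/5) + 3*exp(2*I*pi/5)) + (3 + 3*exp(-4*I*pi/5) + exp(2*I*pi/5) + 2*exp(4*I*pi/5))] = 15/5 = 3
  <chi_rho, chi_1> = (1/5)[1*(9)*conj(1) + 1*(3 + 2*exp(-4*I*pi/5) + exp(-2*I*pi/5) + 3*exp(4*I*pi/5))*conj(exp(2*I*pi/5)) + 1*(3 + 3*exp(-2*I*pi/5) + exp(-4*I*pi/5) + 2*exp(2*I*pi/5))*conj(exp(4*I*pi/5)) + 1*(3 + 2*exp(-2*I*pi/5) + exp(4*I*pi/5) + 3*exp(2*I*pi/5))*conj(exp(-4*I*pi/5)) + 1*(3 + 3*exp(-4*I*pi/5) + exp(2*I*pi/5) + 2*exp(4*I*pi/5))*conj(exp(-2*I*pi/5))]
      = (1/5)[(9) + (3*exp(-2*I*pi/5) + exp(-4*I*pi/5) + 2*exp(4*I*pi/5) + 3*exp(2*I*pi/5)) + (2*exp(-2*I*pi/5) + 3*exp(-4*I*pi/5) + exp(2*I*pi/5) + 3*exp(4*I*pi/5)) + (3*exp(-4*I*pi/5) + exp(-2*I*pi/5) + 3*exp(4*I*pi/5) + 2*exp(2*I*pi/5)) + (3*exp(-2*I*pi/5) + 2*exp(-4*I*pi/5) + exp(4*I*pi/5) + 3*exp(2*I*pi/5))] = 0/5 = 0
  <chi_rho, chi_2> = (1/5)[1*(9)*conj(1) + 1*(3 + 2*exp(-4*I*pi/5) + exp(-2*I*pi/5) + 3*exp(4*I*pi/5))*conj(exp(4*I*pi/5)) + 1*(3 + 3*exp(-2*I*pi/5) + exp(-4*I*pi/5) + 2*exp(2*I*pi/5))*conj(exp(-2*I*pi/5)) + 1*(3 + 2*exp(-2*I*pi/5) + exp(4*I*pi/5) + 3*exp(2*I*pi/5))*conj(exp(2*I*pi/5)) + 1*(3 + 3*exp(-4*I*pi/5) + exp(2*I*pi/5) + 2*exp(4*I*pi/5))*conj(exp(-4*I*pi/5))]
      = (1/5)[(9) + (3 + 3*exp(-4*I*pi/5) + exp(4*I*pi/5) + 2*exp(2*I*pi/5)) + (3 + exp(-2*I*pi/5) + 2*exp(4*I*pi/5) + 3*exp(2*I*pi/5)) + (3 + 3*exp(-2*I*pi/5) + 2*exp(-4*I*pi/5) + exp(2*I*pi/5)) + (3 + 2*exp(-2*I*pi/5) + exp(-4*I*pi/5) + 3*exp(4*I*pi/5))] = 15/5 = 3
  <chi_rho, chi_3> = (1/5)[1*(9)*conj(1) + 1*(3 + 2*exp(-4*I*pi/5) + exp(-2*I*pi/5) + 3*exp(4*I*pi/5))*conj(exp(-4*I*pi/5)) + 1*(3 + 3*exp(-2*I*pi/5) + exp(-4*I*pi/5) + 2*exp(2*I*pi/5))*conj(exp(2*I*pi/5)) + 1*(3 + 2*exp(-2*I*pi/5) + exp(4*I*pi/5) + 3*exp(2*I*pi/5))*conj(exp(-2*I*pi/5)) + 1*(3 + 3*exp(-4*I*pi/5) + exp(2*I*pi/5) + 2*exp(4*I*pi/5))*conj(exp(4*I*pi/5))]
      = (1/5)[(9) + (2 + 3*exp(-2*I*pi/5) + exp(2*I*pi/5) + 3*exp(4*I*pi/5)) + (2 + 3*exp(-2*I*pi/5) + 3*exp(-4*I*pi/5) + exp(4*I*pi/5)) + (2 + exp(-4*I*pi/5) + 3*exp(4*I*pi/5) + 3*exp(2*I*pi/5)) + (2 + 3*exp(-4*I*pi/5) + exp(-2*I*pi/5) + 3*exp(2*I*pi/5))] = 10/5 = 2
  <chi_rho, chi_4> = (1/5)[1*(9)*conj(1) + 1*(3 + 2*exp(-4*I*pi/5) + exp(-2*I*pi/5) + 3*exp(4*I*pi/5))*conj(exp(-2*I*pi/5)) + 1*(3 + 3*exp(-2*I*pi/5) + exp(-4*I*pi/5) + 2*exp(2*I*pi/5))*conj(exp(-4*I*pi/5)) + 1*(3 + 2*exp(-2*I*pi/5) + exp(4*I*pi/5) + 3*exp(2*I*pi/5))*conj(exp(4*I*pi/5)) + 1*(3 + 3*exp(-4*I*pi/5) + exp(2*I*pi/5) + 2*exp(4*I*pi/5))*conj(exp(2*I*pi/5))]
      = (1/5)[(9) + (1 + 2*exp(-2*I*pi/5) + 3*exp(-4*I*pi/5) + 3*exp(2*I*pi/5)) + (1 + 2*exp(-4*I*pi/5) + 3*exp(4*I*pi/5) + 3*exp(2*I*pi/5)) + (1 + 3*exp(-2*I*pi/5) + 3*exp(-4*I*pi/5) + 2*exp(4*I*pi/5)) + (1 + 3*exp(-2*I*pi/5) + 3*exp(4*I*pi/5) + 2*exp(2*I*pi/5))] = 5/5 = 1
(Exp terms are combined using exp(i*s)*conj(exp(i*t)) = exp(i*(s-t)), and sums of them are collapsed using the identity that for every m > 1 the m distinct m-th roots of unity sum to 0, e.g. 1 + exp(2*I*pi/3) + exp(-2*I*pi/3) = 0.)
Dimension check: dim(rho) = sum (mult * dim) = 3*1 + 0*1 + 3*1 + 2*1 + 1*1 = 9 = chi_rho(e) = 9.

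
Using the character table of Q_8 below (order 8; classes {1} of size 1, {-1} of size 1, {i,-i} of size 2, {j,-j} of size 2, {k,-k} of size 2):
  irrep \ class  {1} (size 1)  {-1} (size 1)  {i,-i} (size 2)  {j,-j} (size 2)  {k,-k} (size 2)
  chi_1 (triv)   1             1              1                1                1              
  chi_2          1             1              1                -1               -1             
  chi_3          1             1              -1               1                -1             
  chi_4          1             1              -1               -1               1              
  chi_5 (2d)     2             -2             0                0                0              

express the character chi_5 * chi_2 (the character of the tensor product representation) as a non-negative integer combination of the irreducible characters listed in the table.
chi_5 tensor chi_2 = chi_5 (all other irreducibles have multiplicity 0).

Explanation: The character of a tensor product is the pointwise product (chi_5 * chi_2)(C) = chi_5(C) * chi_2(C):
  {1}: (2)*(1), {-1}: (-2)*(1), {i,-i}: (0)*(1), {j,-j}: (0)*(-1), {k,-k}: (0)*(-1)
so (chi_5 * chi_2) takes values
  {1} -> 2, {-1} -> -2, {i,-i} -> 0, {j,-j} -> 0, {k,-k} -> 0.
Now take the inner product of this character with each irreducible chi from the table, <chi_5*chi_2, chi> = (1/8) sum_C |C| (chi_5*chi_2)(C) conj(chi(C)):
  <chi_5*chi_2, chi_1> = (1/8)[1*(2)*conj(1) + 1*(-2)*conj(1) + 2*(0)*conj(1) + 2*(0)*conj(1) + 2*(0)*conj(1)]
      = (1/8)[(2) + (-2) + (0) + (0) + (0)] = 0/8 = 0
  <chi_5*chi_2, chi_2> = (1/8)[1*(2)*conj(1) + 1*(-2)*conj(1) + 2*(0)*conj(1) + 2*(0)*conj(-1) + 2*(0)*conj(-1)]
      = (1/8)[(2) + (-2) + (0) + (0) + (0)] = 0/8 = 0
  <chi_5*chi_2, chi_3> = (1/8)[1*(2)*conj(1) + 1*(-2)*conj(1) + 2*(0)*conj(-1) + 2*(0)*conj(1) + 2*(0)*conj(-1)]
      = (1/8)[(2) + (-2) + (0) + (0) + (0)] = 0/8 = 0
  <chi_5*chi_2, chi_4> = (1/8)[1*(2)*conj(1) + 1*(-2)*conj(1) + 2*(0)*conj(-1) + 2*(0)*conj(-1) + 2*(0)*conj(1)]
      = (1/8)[(2) + (-2) + (0) + (0) + (0)] = 0/8 = 0
  <chi_5*chi_2, chi_5> = (1/8)[1*(2)*conj(2) + 1*(-2)*conj(-2) + 2*(0)*conj(0) + 2*(0)*conj(0) + 2*(0)*conj(0)]
      = (1/8)[(4) + (4) + (0) + (0) + (0)] = 8/8 = 1
Hence the multiplicities are chi_5: 1. Dimension check: dim(chi_5)*dim(chi_2) = 2*1 = 2 and sum (mult * dim) = 1*2 = 2.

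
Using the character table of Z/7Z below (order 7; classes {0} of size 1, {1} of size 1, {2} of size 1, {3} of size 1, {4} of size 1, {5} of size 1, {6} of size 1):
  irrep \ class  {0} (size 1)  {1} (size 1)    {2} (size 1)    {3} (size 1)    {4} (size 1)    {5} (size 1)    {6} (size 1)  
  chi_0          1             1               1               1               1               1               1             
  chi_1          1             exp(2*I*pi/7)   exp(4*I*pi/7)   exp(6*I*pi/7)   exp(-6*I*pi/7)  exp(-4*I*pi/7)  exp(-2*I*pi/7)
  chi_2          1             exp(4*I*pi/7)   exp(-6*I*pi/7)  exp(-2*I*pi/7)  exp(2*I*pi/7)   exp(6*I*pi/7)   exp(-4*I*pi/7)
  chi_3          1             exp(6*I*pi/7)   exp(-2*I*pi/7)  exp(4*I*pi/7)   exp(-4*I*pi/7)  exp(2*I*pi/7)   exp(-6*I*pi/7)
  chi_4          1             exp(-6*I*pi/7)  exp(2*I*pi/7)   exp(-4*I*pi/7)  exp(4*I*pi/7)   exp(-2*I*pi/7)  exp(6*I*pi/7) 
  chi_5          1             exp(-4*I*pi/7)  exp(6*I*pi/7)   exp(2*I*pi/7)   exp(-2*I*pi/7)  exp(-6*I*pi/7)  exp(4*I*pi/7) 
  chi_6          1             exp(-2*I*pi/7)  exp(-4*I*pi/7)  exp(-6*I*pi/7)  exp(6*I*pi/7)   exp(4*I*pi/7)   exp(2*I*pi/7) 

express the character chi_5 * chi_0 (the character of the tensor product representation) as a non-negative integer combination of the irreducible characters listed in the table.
chi_5 tensor chi_0 = chi_5 (all other irreducibles have multiplicity 0).

Working: The character of a tensor product is the pointwise product (chi_5 * chi_0)(C) = chi_5(C) * chi_0(C):
  {0}: (1)*(1), {1}: (exp(-4*I*pi/7))*(1), {2}: (exp(6*I*pi/7))*(1), {3}: (exp(2*I*pi/7))*(1), {4}: (exp(-2*I*pi/7))*(1), {5}: (exp(-6*I*pi/7))*(1), {6}: (exp(4*I*pi/7))*(1)
so (chi_5 * chi_0) takes values
  {0} -> 1, {1} -> exp(-4*I*pi/7), {2} -> exp(6*I*pi/7), {3} -> exp(2*I*pi/7), {4} -> exp(-2*I*pi/7), {5} -> exp(-6*I*pi/7), {6} -> exp(4*I*pi/7).
Now take the inner product of this character with each irreducible chi from the table, <chi_5*chi_0, chi> = (1/7) sum_C |C| (chi_5*chi_0)(C) conj(chi(C)):
  <chi_5*chi_0, chi_0> = (1/7)[1*(1)*conj(1) + 1*(exp(-4*I*pi/7))*conj(1) + 1*(exp(6*I*pi/7))*conj(1) + 1*(exp(2*I*pi/7))*conj(1) + 1*(exp(-2*I*pi/7))*conj(1) + 1*(exp(-6*I*pi/7))*conj(1) + 1*(exp(4*I*pi/7))*conj(1)]
      = (1/7)[(1) + (exp(-4*I*pi/7)) + (exp(6*I*pi/7)) + (exp(2*I*pi/7)) + (exp(-2*I*pi/7)) + (exp(-6*I*pi/7)) + (exp(4*I*pi/7))] = 0/7 = 0
  <chi_5*chi_0, chi_1> = (1/7)[1*(1)*conj(1) + 1*(exp(-4*I*pi/7))*conj(exp(2*I*pi/7)) + 1*(exp(6*I*pi/7))*conj(exp(4*I*pi/7)) + 1*(exp(2*I*pi/7))*conj(exp(6*I*pi/7)) + 1*(exp(-2*I*pi/7))*conj(exp(-6*I*pi/7)) + 1*(exp(-6*I*pi/7))*conj(exp(-4*I*pi/7)) + 1*(exp(4*I*pi/7))*conj(exp(-2*I*pi/7))]
      = (1/7)[(1) + (exp(-6*I*pi/7)) + (exp(2*I*pi/7)) + (exp(-4*I*pi/7)) + (exp(4*I*pi/7)) + (exp(-2*I*pi/7)) + (exp(6*I*pi/7))] = 0/7 = 0
  <chi_5*chi_0, chi_2> = (1/7)[1*(1)*conj(1) + 1*(exp(-4*I*pi/7))*conj(exp(4*I*pi/7)) + 1*(exp(6*I*pi/7))*conj(exp(-6*I*pi/7)) + 1*(exp(2*I*pi/7))*conj(exp(-2*I*pi/7)) + 1*(exp(-2*I*pi/7))*conj(exp(2*I*pi/7)) + 1*(exp(-6*I*pi/7))*conj(exp(6*I*pi/7)) + 1*(exp(4*I*pi/7))*conj(exp(-4*I*pi/7))]
      = (1/7)[(1) + (exp(6*I*pi/7)) + (exp(-2*I*pi/7)) + (exp(4*I*pi/7)) + (exp(-4*I*pi/7)) + (exp(2*I*pi/7)) + (exp(-6*I*pi/7))] = 0/7 = 0
  <chi_5*chi_0, chi_3> = (1/7)[1*(1)*conj(1) + 1*(exp(-4*I*pi/7))*conj(exp(6*I*pi/7)) + 1*(exp(6*I*pi/7))*conj(exp(-2*I*pi/7)) + 1*(exp(2*I*pi/7))*conj(exp(4*I*pi/7)) + 1*(exp(-2*I*pi/7))*conj(exp(-4*I*pi/7)) + 1*(exp(-6*I*pi/7))*conj(exp(2*I*pi/7)) + 1*(exp(4*I*pi/7))*conj(exp(-6*I*pi/7))]
      = (1/7)[(1) + (exp(4*I*pi/7)) + (exp(-6*I*pi/7)) + (exp(-2*I*pi/7)) + (exp(2*I*pi/7)) + (exp(6*I*pi/7)) + (exp(-4*I*pi/7))] = 0/7 = 0
  <chi_5*chi_0, chi_4> = (1/7)[1*(1)*conj(1) + 1*(exp(-4*I*pi/7))*conj(exp(-6*I*pi/7)) + 1*(exp(6*I*pi/7))*conj(exp(2*I*pi/7)) + 1*(exp(2*I*pi/7))*conj(exp(-4*I*pi/7)) + 1*(exp(-2*I*pi/7))*conj(exp(4*I*pi/7)) + 1*(exp(-6*I*pi/7))*conj(exp(-2*I*pi/7)) + 1*(exp(4*I*pi/7))*conj(exp(6*I*pi/7))]
      = (1/7)[(1) + (exp(2*I*pi/7)) + (exp(4*I*pi/7)) + (exp(6*I*pi/7)) + (exp(-6*I*pi/7)) + (exp(-4*I*pi/7)) + (exp(-2*I*pi/7))] = 0/7 = 0
  <chi_5*chi_0, chi_5> = (1/7)[1*(1)*conj(1) + 1*(exp(-4*I*pi/7))*conj(exp(-4*I*pi/7)) + 1*(exp(6*I*pi/7))*conj(exp(6*I*pi/7)) + 1*(exp(2*I*pi/7))*conj(exp(2*I*pi/7)) + 1*(exp(-2*I*pi/7))*conj(exp(-2*I*pi/7)) + 1*(exp(-6*I*pi/7))*conj(exp(-6*I*pi/7)) + 1*(exp(4*I*pi/7))*conj(exp(4*I*pi/7))]
      = (1/7)[(1) + (1) + (1) + (1) + (1) + (1) + (1)] = 7/7 = 1
  <chi_5*chi_0, chi_6> = (1/7)[1*(1)*conj(1) + 1*(exp(-4*I*pi/7))*conj(exp(-2*I*pi/7)) + 1*(exp(6*I*pi/7))*conj(exp(-4*I*pi/7)) + 1*(exp(2*I*pi/7))*conj(exp(-6*I*pi/7)) + 1*(exp(-2*I*pi/7))*conj(exp(6*I*pi/7)) + 1*(exp(-6*I*pi/7))*conj(exp(4*I*pi/7)) + 1*(exp(4*I*pi/7))*conj(exp(2*I*pi/7))]
      = (1/7)[(1) + (exp(-2*I*pi/7)) + (exp(-4*I*pi/7)) + (exp(-6*I*pi/7)) + (exp(6*I*pi/7)) + (exp(4*I*pi/7)) + (exp(2*I*pi/7))] = 0/7 = 0
(Exp terms are combined using exp(i*s)*conj(exp(i*t)) = exp(i*(s-t)), and sums of them are collapsed using the identity that for every m > 1 the m distinct m-th roots of unity sum to 0, e.g. 1 + exp(2*I*pi/3) + exp(-2*I*pi/3) = 0.)
Hence the multiplicities are chi_5: 1. Dimension check: dim(chi_5)*dim(chi_0) = 1*1 = 1 and sum (mult * dim) = 1*1 = 1.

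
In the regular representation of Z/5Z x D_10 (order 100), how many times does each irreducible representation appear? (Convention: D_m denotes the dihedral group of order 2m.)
Each irreducible V_i of dimension d_i appears with multiplicity d_i, i.e. rho_reg = (direct sum over all irreducibles V_i) d_i V_i. The irreducible dimensions for Z/5Z x D_10 are 1, 1, 1, 1, 1, 1, 1, 1, 1, 1, 1, 1, 1, 1, 1, 1, 1, 1, 1, 1, 2, 2, 2, 2, 2, 2, 2, 2, 2, 2, 2, 2, 2, 2, 2, 2, 2, 2, 2, 2: 20 irreducibles of dimension 1, each with multiplicity 1; 20 irreducibles of dimension 2, each with multiplicity 2. Total dimension 20*1*1 + 20*2*2 = 100 = |G|.

Proof sketch: General theorem: in the regular representation of a finite group G, each irreducible appears with multiplicity equal to its dimension. Check: dim(rho_reg) = sum d_i^2 = 1 + 1 + 1 + 1 + 1 + 1 + 1 + 1 + 1 + 1 + 1 + 1 + 1 + 1 + 1 + 1 + 1 + 1 + 1 + 1 + 4 + 4 + 4 + 4 + 4 + 4 + 4 + 4 + 4 + 4 + 4 + 4 + 4 + 4 + 4 + 4 + 4 + 4 + 4 + 4 = 100 = |G|.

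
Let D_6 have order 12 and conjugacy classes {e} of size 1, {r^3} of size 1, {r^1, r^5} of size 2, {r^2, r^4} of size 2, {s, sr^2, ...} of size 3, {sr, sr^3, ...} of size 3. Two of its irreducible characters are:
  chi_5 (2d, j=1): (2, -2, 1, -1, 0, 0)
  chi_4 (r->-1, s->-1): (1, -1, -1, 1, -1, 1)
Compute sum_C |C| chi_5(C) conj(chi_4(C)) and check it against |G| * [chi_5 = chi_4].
Sum = 0; so <chi_5, chi_4> = 0 (distinct irreducibles are orthogonal).

Justification: Compute term by term over conjugacy classes (|C| * chi_5(C) * conj(chi_4(C))):
  1*(2)*conj(1) + 1*(-2)*conj(-1) + 2*(1)*conj(-1) + 2*(-1)*conj(1) + 3*(0)*conj(-1) + 3*(0)*conj(1)
  = (2) + (2) + (-2) + (-2) + (0) + (0)
  = 0.
Dividing by |G| = 12 gives 0/12 = 0, matching the row-orthogonality relation <chi_5, chi_4> = [chi_5 = chi_4].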